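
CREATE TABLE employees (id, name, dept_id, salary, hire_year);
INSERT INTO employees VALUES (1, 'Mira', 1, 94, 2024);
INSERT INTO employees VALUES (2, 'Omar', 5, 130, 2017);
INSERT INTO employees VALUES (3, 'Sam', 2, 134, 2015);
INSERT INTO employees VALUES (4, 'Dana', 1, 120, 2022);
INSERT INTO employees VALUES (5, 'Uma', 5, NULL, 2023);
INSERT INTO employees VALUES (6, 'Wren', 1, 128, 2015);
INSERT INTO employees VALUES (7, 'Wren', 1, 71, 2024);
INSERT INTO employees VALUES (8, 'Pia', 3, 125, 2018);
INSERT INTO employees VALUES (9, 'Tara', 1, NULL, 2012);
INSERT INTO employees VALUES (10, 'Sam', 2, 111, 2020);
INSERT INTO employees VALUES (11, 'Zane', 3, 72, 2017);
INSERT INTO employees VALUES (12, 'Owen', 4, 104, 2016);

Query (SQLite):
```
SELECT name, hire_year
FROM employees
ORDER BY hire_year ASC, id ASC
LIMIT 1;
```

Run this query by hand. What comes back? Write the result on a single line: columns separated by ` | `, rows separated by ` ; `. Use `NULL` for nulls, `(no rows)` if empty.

Sort by hire_year asc, tiebreak id asc: (2012, id=9), (2015, id=3), (2015, id=6), (2016, id=12) …. Take first 1.

Tara | 2012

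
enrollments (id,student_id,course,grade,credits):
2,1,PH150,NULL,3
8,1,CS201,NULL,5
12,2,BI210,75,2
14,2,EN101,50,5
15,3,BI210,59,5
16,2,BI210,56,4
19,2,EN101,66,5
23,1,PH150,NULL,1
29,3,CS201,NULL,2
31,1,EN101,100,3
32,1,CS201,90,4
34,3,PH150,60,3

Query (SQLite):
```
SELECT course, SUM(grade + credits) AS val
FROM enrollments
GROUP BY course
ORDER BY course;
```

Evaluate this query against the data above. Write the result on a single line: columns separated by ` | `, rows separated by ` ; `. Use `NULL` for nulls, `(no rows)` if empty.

For each row compute grade + credits.
Group by course; take SUM of the expression per group.
  BI210: ids {12, 15, 16} → SUM(grade + credits)=201
  CS201: ids {8, 29, 32} → SUM(grade + credits)=94
  EN101: ids {14, 19, 31} → SUM(grade + credits)=229
  PH150: ids {2, 23, 34} → SUM(grade + credits)=63

BI210 | 201 ; CS201 | 94 ; EN101 | 229 ; PH150 | 63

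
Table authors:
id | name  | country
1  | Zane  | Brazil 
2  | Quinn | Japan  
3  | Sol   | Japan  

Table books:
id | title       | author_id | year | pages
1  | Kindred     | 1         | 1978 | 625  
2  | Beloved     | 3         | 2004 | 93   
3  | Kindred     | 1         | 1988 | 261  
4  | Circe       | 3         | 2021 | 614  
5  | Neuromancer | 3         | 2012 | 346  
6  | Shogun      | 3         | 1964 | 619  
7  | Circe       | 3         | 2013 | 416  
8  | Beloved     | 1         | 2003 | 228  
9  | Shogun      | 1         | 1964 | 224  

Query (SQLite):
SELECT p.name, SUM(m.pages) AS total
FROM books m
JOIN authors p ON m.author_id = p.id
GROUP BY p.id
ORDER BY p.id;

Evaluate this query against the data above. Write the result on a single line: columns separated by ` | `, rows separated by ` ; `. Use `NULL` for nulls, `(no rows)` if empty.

Join each books row to its authors via author_id.
Group joined rows by authors.id; compute SUM(m.pages) per group.
  1: ids {1, 3, 8, 9} → SUM(m.pages)=1338
  3: ids {2, 4, 5, 6, 7} → SUM(m.pages)=2088

Zane | 1338 ; Sol | 2088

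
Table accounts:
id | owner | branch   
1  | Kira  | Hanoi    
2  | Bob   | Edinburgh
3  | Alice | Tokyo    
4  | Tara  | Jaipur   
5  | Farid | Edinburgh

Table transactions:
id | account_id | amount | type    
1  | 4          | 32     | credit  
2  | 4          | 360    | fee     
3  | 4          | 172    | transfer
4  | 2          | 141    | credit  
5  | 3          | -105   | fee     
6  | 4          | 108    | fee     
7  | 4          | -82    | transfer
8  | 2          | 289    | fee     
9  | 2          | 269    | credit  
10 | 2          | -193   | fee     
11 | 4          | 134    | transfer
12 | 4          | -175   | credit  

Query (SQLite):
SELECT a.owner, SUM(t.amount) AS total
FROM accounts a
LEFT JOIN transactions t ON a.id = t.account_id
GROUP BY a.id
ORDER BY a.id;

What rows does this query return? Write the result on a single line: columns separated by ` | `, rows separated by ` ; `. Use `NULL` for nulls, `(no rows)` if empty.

LEFT JOIN keeps every accounts row; unmatched ones get NULL for transactions columns.
Group by accounts.id and compute SUM(t.amount). SUM over an all-NULL group is NULL.
  1: ids {—} → SUM(t.amount)=NULL
  2: ids {4, 8, 9, 10} → SUM(t.amount)=506
  3: ids {5} → SUM(t.amount)=-105
  4: ids {1, 2, 3, 6, 7, 11, 12} → SUM(t.amount)=549
  5: ids {—} → SUM(t.amount)=NULL

Kira | NULL ; Bob | 506 ; Alice | -105 ; Tara | 549 ; Farid | NULL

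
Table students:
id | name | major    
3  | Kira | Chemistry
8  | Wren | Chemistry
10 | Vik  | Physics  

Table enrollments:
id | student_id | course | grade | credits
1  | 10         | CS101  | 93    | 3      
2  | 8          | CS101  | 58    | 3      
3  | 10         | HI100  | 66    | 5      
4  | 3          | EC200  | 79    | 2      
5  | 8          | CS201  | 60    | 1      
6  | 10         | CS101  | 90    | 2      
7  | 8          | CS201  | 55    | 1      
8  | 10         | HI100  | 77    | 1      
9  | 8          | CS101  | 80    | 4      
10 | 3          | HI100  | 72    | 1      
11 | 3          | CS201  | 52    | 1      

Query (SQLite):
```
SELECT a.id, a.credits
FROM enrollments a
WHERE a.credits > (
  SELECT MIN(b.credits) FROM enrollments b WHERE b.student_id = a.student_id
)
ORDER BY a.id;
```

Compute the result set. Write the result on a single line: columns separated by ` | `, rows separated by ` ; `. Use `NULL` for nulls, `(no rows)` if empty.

For each enrollments row a, compute MIN(credits) over rows sharing a.student_id.
Keep row a if a.credits > that per-group MIN.
  student_id=3: MIN(credits) = 1
  student_id=8: MIN(credits) = 1
  student_id=10: MIN(credits) = 1

1 | 3 ; 2 | 3 ; 3 | 5 ; 4 | 2 ; 6 | 2 ; 9 | 4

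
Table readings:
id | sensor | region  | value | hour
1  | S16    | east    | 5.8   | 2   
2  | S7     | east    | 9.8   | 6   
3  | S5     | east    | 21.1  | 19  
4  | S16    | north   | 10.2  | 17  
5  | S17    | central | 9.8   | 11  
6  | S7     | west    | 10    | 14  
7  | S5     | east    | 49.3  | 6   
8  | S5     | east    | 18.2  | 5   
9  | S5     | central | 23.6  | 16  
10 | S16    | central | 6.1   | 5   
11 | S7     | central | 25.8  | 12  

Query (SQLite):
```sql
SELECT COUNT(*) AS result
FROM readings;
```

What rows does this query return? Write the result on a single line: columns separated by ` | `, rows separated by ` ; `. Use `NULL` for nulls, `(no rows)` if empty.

11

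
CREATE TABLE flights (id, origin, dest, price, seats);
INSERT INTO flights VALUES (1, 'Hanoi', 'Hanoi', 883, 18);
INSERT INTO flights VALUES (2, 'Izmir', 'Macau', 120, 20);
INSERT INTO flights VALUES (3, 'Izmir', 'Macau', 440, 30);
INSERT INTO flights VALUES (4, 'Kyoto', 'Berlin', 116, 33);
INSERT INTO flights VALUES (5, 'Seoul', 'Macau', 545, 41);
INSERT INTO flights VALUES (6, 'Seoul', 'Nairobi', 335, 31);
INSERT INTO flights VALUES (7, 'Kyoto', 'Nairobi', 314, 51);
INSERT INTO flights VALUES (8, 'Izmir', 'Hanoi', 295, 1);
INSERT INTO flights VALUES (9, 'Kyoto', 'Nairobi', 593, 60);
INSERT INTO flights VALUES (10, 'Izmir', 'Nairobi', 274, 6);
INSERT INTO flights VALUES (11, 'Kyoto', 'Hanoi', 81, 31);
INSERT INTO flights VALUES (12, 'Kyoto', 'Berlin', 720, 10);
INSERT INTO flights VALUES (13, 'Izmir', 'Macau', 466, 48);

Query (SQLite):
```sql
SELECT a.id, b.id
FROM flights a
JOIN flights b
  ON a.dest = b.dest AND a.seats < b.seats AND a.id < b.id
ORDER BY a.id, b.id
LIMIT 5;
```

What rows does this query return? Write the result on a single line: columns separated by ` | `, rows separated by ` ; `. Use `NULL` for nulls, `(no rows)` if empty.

1 | 11 ; 2 | 3 ; 2 | 5 ; 2 | 13 ; 3 | 5

Pairs (a,b) with same dest, a.seats < b.seats, a.id < b.id.
dest groups: Berlin:{4,12} Hanoi:{1,8,11} Macau:{2,3,5,13} Nairobi:{6,7,9,10}
Ordered by (a.id, b.id); first 5.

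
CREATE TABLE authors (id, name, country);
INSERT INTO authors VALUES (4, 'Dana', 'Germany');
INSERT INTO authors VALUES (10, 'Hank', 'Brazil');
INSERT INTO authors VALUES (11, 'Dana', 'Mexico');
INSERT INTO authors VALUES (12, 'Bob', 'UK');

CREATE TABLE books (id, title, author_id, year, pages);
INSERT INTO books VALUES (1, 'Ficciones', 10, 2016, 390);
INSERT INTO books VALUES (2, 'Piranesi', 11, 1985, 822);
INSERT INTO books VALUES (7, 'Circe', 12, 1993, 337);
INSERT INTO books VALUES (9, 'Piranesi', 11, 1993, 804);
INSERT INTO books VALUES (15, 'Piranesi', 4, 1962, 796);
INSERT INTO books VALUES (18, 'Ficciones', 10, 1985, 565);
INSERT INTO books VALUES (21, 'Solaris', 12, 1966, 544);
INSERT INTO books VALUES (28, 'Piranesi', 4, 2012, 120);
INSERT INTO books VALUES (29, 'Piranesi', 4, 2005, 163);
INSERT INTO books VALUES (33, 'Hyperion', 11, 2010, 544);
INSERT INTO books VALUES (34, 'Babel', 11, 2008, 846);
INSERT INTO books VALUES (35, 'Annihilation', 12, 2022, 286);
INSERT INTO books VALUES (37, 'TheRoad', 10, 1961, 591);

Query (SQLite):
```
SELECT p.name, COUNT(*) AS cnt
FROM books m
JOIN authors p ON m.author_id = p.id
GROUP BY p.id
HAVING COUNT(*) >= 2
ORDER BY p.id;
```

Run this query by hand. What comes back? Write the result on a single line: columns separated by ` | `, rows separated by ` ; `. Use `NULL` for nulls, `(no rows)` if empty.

Dana | 3 ; Hank | 3 ; Dana | 4 ; Bob | 3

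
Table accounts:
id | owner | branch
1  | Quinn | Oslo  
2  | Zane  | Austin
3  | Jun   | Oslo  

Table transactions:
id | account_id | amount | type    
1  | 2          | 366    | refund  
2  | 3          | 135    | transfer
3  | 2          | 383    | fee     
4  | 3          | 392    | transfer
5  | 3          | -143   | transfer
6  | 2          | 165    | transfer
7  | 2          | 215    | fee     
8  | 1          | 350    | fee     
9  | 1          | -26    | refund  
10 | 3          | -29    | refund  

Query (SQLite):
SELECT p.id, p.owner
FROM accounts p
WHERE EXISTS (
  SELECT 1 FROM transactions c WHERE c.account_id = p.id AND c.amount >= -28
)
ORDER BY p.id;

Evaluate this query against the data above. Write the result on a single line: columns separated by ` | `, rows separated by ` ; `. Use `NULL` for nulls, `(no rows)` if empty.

1 | Quinn ; 2 | Zane ; 3 | Jun

For each accounts row, check whether any transactions with matching account_id has amount >= -28.
Keep rows where that is true.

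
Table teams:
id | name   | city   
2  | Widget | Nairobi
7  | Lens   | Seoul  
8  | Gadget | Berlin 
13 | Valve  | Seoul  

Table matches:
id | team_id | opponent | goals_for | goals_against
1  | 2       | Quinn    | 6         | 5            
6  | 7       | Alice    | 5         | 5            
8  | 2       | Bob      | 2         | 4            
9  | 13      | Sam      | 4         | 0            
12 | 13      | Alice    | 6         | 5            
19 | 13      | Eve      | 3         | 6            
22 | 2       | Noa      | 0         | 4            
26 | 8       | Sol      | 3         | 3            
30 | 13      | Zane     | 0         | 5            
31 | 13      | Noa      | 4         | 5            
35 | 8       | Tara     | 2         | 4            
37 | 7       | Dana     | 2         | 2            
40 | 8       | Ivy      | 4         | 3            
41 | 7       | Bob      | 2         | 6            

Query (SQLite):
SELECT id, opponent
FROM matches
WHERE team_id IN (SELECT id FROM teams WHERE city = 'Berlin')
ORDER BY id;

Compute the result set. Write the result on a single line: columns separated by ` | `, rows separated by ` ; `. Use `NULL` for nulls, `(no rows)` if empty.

26 | Sol ; 35 | Tara ; 40 | Ivy

Inner query: teams.id where city = 'Berlin'.
Outer: keep matches rows whose team_id is in that set.
Inner query → {8}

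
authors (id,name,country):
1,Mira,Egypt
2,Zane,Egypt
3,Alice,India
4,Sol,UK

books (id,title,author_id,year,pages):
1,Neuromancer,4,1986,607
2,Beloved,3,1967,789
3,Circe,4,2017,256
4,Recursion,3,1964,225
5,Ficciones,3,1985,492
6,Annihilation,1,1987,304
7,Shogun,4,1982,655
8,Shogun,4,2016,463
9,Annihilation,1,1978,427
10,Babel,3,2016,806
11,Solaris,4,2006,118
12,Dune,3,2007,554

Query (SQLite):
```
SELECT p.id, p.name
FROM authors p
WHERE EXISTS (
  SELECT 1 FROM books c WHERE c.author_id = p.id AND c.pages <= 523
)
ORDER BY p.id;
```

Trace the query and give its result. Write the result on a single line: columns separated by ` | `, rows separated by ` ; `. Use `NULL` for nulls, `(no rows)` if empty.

For each authors row, check whether any books with matching author_id has pages <= 523.
Keep rows where that is true.

1 | Mira ; 3 | Alice ; 4 | Sol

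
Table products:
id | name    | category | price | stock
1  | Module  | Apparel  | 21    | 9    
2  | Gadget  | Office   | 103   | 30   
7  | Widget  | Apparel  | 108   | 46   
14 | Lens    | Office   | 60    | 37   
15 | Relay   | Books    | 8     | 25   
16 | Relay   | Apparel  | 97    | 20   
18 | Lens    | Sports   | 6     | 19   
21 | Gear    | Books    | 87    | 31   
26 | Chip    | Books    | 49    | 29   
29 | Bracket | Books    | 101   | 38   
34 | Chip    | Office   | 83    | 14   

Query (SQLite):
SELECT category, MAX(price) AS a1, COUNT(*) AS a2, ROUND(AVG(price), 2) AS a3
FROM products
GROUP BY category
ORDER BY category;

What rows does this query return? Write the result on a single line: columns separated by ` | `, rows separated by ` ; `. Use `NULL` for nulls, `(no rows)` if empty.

Group products by category.
Per group compute: MAX(price), COUNT(*), ROUND(AVG(price), 2).
  Apparel: ids {1, 7, 16} → MAX(price)=108, COUNT(*)=3, ROUND(AVG(price), 2)=75.33
  Books: ids {15, 21, 26, 29} → MAX(price)=101, COUNT(*)=4, ROUND(AVG(price), 2)=61.25
  Office: ids {2, 14, 34} → MAX(price)=103, COUNT(*)=3, ROUND(AVG(price), 2)=82
  Sports: ids {18} → MAX(price)=6, COUNT(*)=1, ROUND(AVG(price), 2)=6

Apparel | 108 | 3 | 75.33 ; Books | 101 | 4 | 61.25 ; Office | 103 | 3 | 82 ; Sports | 6 | 1 | 6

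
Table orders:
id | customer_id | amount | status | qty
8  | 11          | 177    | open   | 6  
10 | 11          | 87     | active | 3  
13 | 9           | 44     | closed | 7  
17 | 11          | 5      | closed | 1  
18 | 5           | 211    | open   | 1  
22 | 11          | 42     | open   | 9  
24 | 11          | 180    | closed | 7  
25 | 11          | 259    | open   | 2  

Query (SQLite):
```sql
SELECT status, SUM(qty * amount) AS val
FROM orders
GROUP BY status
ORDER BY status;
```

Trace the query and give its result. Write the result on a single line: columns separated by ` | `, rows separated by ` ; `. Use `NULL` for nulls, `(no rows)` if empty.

active | 261 ; closed | 1573 ; open | 2169

For each row compute qty * amount.
Group by status; take SUM of the expression per group.
  active: ids {10} → SUM(qty * amount)=261
  closed: ids {13, 17, 24} → SUM(qty * amount)=1573
  open: ids {8, 18, 22, 25} → SUM(qty * amount)=2169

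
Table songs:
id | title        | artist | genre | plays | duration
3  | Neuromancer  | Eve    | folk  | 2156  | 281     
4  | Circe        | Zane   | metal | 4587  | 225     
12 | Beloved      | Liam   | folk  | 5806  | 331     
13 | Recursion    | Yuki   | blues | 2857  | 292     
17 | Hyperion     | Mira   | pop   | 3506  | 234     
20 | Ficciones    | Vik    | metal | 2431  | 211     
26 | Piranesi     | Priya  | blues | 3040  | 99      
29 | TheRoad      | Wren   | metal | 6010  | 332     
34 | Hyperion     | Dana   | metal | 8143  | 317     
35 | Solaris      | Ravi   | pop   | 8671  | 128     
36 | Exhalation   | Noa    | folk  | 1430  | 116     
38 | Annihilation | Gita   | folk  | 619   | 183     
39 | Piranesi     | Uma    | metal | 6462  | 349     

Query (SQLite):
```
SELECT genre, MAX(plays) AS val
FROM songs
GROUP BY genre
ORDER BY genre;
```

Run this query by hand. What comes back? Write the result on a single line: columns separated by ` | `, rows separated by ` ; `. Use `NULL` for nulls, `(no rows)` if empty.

Partition songs by genre; compute MAX(plays) within each group.
  blues: ids {13, 26} → MAX(plays)=3040
  folk: ids {3, 12, 36, 38} → MAX(plays)=5806
  metal: ids {4, 20, 29, 34, 39} → MAX(plays)=8143
  pop: ids {17, 35} → MAX(plays)=8671

blues | 3040 ; folk | 5806 ; metal | 8143 ; pop | 8671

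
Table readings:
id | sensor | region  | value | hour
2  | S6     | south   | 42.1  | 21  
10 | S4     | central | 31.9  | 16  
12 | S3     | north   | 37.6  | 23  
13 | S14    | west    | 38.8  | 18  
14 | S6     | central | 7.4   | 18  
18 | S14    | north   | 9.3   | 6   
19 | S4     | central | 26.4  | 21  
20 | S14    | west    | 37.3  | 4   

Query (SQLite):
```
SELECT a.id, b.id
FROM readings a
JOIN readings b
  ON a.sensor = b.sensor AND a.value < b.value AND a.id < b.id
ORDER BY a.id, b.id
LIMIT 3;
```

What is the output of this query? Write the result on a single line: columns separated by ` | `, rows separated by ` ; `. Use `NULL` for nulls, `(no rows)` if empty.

18 | 20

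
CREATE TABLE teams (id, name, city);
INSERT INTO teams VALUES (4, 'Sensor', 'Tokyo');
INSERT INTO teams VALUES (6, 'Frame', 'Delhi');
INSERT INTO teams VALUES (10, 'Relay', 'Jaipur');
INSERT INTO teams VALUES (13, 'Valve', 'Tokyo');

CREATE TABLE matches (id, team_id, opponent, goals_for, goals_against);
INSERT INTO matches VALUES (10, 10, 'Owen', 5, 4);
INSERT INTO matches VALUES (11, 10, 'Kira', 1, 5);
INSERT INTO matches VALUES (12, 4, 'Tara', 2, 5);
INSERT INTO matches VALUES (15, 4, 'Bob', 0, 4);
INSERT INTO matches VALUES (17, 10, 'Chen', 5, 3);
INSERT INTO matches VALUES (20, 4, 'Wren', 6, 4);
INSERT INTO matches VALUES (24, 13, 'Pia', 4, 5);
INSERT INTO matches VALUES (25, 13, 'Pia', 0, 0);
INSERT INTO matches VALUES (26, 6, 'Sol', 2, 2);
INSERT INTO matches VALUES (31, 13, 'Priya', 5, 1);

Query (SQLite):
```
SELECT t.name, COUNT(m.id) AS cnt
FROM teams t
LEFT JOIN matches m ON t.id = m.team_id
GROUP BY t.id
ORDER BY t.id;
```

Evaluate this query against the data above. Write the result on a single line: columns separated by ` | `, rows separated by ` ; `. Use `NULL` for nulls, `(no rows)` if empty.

Sensor | 3 ; Frame | 1 ; Relay | 3 ; Valve | 3

LEFT JOIN keeps every teams row; unmatched ones get NULL for matches columns.
Group by teams.id and compute COUNT(m.id). COUNT(col) of an all-NULL group is 0.
  4: ids {12, 15, 20} → COUNT(m.id)=3
  6: ids {26} → COUNT(m.id)=1
  10: ids {10, 11, 17} → COUNT(m.id)=3
  13: ids {24, 25, 31} → COUNT(m.id)=3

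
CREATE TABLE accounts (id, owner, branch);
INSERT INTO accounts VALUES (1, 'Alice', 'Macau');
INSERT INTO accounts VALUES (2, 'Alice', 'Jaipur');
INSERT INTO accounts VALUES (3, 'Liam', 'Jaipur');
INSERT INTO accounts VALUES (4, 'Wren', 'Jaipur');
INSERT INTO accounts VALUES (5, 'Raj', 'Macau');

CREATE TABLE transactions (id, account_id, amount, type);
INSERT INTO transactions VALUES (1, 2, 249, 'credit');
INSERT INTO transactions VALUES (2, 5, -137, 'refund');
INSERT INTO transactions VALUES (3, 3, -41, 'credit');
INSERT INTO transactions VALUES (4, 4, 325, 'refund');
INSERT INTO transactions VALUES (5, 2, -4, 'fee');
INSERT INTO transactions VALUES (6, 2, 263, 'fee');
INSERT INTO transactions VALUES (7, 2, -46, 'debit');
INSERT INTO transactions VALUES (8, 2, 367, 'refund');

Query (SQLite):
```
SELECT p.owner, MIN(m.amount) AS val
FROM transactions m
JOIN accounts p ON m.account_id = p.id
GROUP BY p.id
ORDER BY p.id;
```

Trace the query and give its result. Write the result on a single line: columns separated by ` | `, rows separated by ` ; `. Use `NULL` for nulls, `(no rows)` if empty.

Alice | -46 ; Liam | -41 ; Wren | 325 ; Raj | -137

Join each transactions row to its accounts via account_id.
Group joined rows by accounts.id; compute MIN(m.amount) per group.
  2: ids {1, 5, 6, 7, 8} → MIN(m.amount)=-46
  3: ids {3} → MIN(m.amount)=-41
  4: ids {4} → MIN(m.amount)=325
  5: ids {2} → MIN(m.amount)=-137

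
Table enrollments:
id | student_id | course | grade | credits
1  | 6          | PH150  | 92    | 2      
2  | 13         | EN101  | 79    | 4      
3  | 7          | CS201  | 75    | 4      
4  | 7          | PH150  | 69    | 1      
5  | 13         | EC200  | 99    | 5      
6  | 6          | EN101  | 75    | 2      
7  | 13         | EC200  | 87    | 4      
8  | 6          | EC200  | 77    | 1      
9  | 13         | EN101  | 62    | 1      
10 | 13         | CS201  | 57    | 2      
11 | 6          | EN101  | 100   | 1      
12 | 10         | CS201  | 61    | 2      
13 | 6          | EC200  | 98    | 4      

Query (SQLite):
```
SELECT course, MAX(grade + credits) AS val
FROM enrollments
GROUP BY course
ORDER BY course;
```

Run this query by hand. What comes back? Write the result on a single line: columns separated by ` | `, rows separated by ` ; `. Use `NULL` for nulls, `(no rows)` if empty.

CS201 | 79 ; EC200 | 104 ; EN101 | 101 ; PH150 | 94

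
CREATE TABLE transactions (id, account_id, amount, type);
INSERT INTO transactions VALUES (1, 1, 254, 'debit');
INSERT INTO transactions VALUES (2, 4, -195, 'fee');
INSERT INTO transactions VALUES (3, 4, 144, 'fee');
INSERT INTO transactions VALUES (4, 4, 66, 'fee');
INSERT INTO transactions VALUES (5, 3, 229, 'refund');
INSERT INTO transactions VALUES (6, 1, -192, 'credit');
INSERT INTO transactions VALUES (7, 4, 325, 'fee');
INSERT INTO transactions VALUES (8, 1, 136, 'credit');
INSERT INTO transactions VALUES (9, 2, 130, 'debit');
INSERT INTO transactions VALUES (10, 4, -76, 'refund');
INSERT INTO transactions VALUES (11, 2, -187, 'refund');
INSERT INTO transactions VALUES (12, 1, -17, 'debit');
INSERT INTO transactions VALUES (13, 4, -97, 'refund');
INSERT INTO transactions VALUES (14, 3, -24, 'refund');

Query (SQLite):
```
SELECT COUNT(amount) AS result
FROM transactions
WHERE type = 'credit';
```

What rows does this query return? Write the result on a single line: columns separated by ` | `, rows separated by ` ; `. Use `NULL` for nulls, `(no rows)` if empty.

2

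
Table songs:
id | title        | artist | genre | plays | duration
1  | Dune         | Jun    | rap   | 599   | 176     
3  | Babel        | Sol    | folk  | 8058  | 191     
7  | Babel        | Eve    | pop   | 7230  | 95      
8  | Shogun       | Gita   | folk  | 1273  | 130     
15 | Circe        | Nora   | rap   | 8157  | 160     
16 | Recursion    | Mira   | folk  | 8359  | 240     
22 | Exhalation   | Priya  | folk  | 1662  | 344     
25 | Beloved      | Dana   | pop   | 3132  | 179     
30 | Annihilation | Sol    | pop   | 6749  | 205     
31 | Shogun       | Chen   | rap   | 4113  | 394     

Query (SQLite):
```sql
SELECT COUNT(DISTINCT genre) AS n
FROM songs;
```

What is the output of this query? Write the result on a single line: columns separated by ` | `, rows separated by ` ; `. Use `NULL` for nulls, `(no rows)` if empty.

3

Count distinct non-NULL genre values.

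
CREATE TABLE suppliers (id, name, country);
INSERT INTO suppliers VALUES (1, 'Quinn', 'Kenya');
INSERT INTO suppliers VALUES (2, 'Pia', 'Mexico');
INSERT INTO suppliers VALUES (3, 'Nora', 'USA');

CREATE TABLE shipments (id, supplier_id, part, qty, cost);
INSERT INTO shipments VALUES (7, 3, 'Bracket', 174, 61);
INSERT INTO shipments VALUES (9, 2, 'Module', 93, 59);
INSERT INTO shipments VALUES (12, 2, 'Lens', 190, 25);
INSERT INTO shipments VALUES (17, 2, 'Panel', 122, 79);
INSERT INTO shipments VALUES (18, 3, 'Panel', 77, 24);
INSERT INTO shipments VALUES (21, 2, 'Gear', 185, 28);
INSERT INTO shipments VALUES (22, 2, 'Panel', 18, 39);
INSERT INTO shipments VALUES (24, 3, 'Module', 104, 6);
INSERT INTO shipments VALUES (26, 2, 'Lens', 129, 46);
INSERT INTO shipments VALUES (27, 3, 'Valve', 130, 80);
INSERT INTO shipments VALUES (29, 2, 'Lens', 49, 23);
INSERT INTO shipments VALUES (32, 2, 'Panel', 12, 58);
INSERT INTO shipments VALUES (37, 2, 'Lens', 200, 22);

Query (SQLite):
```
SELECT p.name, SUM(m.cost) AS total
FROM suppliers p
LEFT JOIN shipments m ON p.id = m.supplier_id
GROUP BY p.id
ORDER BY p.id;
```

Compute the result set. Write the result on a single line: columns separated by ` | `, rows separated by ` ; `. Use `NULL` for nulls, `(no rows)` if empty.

LEFT JOIN keeps every suppliers row; unmatched ones get NULL for shipments columns.
Group by suppliers.id and compute SUM(m.cost). SUM over an all-NULL group is NULL.
  1: ids {—} → SUM(m.cost)=NULL
  2: ids {9, 12, 17, 21, 22, 26, 29, 32, 37} → SUM(m.cost)=379
  3: ids {7, 18, 24, 27} → SUM(m.cost)=171

Quinn | NULL ; Pia | 379 ; Nora | 171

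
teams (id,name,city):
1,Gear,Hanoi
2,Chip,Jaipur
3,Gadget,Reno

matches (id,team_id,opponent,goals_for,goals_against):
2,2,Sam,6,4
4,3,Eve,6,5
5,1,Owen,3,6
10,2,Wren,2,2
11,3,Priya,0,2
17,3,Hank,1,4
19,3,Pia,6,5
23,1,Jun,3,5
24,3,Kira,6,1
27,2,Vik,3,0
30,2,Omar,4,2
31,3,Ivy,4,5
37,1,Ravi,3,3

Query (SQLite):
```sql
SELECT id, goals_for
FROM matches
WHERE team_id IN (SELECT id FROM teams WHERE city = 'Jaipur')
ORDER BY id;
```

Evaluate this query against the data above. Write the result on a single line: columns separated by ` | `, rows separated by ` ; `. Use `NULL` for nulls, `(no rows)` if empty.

Inner query: teams.id where city = 'Jaipur'.
Outer: keep matches rows whose team_id is in that set.
Inner query → {2}

2 | 6 ; 10 | 2 ; 27 | 3 ; 30 | 4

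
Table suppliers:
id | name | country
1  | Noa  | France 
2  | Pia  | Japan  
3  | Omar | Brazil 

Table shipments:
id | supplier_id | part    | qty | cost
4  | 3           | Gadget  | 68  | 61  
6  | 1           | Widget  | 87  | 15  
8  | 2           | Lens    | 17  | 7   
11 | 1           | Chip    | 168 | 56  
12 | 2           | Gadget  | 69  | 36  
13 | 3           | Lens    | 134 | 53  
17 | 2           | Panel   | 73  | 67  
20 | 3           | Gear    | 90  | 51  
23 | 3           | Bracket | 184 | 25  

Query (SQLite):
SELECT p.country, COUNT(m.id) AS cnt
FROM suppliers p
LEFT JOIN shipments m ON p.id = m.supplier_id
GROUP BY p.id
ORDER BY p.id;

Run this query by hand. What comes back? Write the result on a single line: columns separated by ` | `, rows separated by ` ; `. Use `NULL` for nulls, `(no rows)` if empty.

LEFT JOIN keeps every suppliers row; unmatched ones get NULL for shipments columns.
Group by suppliers.id and compute COUNT(m.id). COUNT(col) of an all-NULL group is 0.
  1: ids {6, 11} → COUNT(m.id)=2
  2: ids {8, 12, 17} → COUNT(m.id)=3
  3: ids {4, 13, 20, 23} → COUNT(m.id)=4

France | 2 ; Japan | 3 ; Brazil | 4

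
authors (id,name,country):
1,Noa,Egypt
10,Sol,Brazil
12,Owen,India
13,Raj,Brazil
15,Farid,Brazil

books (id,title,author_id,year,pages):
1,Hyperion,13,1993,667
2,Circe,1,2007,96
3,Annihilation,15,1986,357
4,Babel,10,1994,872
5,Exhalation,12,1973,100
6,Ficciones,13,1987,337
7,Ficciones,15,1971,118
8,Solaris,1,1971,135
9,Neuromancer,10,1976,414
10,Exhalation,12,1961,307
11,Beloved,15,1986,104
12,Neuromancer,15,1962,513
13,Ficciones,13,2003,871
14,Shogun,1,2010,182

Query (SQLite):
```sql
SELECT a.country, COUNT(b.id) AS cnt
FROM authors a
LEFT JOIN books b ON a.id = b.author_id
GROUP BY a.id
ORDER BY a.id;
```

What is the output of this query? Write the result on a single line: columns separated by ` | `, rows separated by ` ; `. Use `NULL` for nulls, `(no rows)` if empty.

LEFT JOIN keeps every authors row; unmatched ones get NULL for books columns.
Group by authors.id and compute COUNT(b.id). COUNT(col) of an all-NULL group is 0.
  1: ids {2, 8, 14} → COUNT(b.id)=3
  10: ids {4, 9} → COUNT(b.id)=2
  12: ids {5, 10} → COUNT(b.id)=2
  13: ids {1, 6, 13} → COUNT(b.id)=3
  15: ids {3, 7, 11, 12} → COUNT(b.id)=4

Egypt | 3 ; Brazil | 2 ; India | 2 ; Brazil | 3 ; Brazil | 4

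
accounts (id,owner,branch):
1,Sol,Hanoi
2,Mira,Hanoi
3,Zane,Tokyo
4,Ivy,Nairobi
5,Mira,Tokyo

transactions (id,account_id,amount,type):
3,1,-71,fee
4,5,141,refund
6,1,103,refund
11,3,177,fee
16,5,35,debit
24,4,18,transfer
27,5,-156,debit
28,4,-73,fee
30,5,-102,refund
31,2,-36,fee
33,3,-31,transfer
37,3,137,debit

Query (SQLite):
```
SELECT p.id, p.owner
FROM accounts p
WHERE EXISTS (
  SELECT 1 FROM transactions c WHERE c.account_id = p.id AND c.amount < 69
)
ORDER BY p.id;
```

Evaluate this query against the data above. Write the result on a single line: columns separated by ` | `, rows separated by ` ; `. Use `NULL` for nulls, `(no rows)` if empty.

For each accounts row, check whether any transactions with matching account_id has amount < 69.
Keep rows where that is true.

1 | Sol ; 2 | Mira ; 3 | Zane ; 4 | Ivy ; 5 | Mira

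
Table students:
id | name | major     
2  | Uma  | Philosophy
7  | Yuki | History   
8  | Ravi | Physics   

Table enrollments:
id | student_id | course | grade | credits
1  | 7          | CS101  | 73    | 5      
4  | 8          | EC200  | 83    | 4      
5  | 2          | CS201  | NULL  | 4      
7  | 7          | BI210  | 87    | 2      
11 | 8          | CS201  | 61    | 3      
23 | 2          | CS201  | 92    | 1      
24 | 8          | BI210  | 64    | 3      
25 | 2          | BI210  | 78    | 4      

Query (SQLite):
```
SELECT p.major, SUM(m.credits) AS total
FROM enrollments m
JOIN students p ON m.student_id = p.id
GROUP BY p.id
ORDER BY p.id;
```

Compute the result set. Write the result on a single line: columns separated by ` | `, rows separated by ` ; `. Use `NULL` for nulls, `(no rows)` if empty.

Join each enrollments row to its students via student_id.
Group joined rows by students.id; compute SUM(m.credits) per group.
  2: ids {5, 23, 25} → SUM(m.credits)=9
  7: ids {1, 7} → SUM(m.credits)=7
  8: ids {4, 11, 24} → SUM(m.credits)=10

Philosophy | 9 ; History | 7 ; Physics | 10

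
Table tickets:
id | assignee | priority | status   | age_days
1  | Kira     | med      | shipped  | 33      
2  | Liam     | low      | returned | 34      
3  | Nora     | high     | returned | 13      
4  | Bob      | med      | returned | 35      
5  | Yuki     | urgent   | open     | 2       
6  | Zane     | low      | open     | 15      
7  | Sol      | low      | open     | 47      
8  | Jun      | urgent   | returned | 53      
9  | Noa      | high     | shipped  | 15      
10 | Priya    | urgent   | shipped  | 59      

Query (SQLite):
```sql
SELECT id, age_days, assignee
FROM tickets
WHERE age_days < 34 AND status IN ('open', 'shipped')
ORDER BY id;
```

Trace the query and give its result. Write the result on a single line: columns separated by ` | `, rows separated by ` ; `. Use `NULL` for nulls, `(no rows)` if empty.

1 | 33 | Kira ; 5 | 2 | Yuki ; 6 | 15 | Zane ; 9 | 15 | Noa

age_days < 34: ids {1, 3, 5, 6, 9}
status IN ('open', 'shipped'): ids {1, 5, 6, 7, 9, 10}
Combine with AND.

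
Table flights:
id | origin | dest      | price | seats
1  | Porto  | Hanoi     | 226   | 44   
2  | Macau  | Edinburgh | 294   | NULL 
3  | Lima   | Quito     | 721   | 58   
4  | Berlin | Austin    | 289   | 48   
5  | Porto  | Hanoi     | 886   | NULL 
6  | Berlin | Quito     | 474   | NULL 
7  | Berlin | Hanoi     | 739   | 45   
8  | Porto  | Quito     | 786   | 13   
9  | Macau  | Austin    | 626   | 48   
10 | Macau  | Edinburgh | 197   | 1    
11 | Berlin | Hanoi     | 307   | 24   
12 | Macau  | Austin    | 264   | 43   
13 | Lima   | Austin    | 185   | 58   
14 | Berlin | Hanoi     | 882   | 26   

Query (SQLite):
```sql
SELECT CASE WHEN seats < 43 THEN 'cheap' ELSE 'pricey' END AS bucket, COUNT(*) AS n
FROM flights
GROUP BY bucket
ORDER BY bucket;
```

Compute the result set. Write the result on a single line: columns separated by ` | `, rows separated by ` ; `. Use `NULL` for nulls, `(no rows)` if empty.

Bucket rows by seats < 43 → 'cheap' else 'pricey'; count each bucket.
NULL < 43 is unknown, so NULL seats falls into ELSE → 'pricey'.

cheap | 4 ; pricey | 10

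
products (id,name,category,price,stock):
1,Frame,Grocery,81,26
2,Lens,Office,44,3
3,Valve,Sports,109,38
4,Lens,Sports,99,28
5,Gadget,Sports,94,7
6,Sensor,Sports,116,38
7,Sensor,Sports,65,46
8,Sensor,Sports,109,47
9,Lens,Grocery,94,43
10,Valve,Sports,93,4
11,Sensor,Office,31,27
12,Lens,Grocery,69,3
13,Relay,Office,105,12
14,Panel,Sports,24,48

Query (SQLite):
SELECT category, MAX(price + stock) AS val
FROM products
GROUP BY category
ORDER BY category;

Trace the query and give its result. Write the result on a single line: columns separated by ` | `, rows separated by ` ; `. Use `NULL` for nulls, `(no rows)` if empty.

Grocery | 137 ; Office | 117 ; Sports | 156

For each row compute price + stock.
Group by category; take MAX of the expression per group.
  Grocery: ids {1, 9, 12} → MAX(price + stock)=137
  Office: ids {2, 11, 13} → MAX(price + stock)=117
  Sports: ids {3, 4, 5, 6, 7, 8, 10, 14} → MAX(price + stock)=156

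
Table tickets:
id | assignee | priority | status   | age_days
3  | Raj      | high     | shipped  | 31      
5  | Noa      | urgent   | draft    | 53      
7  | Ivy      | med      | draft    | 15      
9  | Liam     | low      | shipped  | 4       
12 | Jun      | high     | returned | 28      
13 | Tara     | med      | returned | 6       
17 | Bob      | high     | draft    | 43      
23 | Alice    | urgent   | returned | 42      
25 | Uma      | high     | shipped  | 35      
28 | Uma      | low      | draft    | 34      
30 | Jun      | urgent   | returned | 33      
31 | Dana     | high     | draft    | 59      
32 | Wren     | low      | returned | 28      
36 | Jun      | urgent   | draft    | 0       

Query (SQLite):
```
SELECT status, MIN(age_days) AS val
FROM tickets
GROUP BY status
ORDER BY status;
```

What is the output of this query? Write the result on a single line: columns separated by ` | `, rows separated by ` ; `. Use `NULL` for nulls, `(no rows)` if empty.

draft | 0 ; returned | 6 ; shipped | 4

Partition tickets by status; compute MIN(age_days) within each group.
  draft: ids {5, 7, 17, 28, 31, 36} → MIN(age_days)=0
  returned: ids {12, 13, 23, 30, 32} → MIN(age_days)=6
  shipped: ids {3, 9, 25} → MIN(age_days)=4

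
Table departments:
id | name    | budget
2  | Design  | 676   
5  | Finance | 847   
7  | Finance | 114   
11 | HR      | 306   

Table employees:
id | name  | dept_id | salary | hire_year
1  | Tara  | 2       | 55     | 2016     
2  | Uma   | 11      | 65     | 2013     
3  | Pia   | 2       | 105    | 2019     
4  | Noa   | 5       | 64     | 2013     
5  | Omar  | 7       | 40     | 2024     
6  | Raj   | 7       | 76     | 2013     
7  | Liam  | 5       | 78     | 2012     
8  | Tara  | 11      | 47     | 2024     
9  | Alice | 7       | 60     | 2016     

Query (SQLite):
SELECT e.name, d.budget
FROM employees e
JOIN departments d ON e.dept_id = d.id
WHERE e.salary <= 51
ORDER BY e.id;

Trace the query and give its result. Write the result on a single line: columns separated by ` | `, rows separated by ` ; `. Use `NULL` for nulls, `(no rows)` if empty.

Omar | 114 ; Tara | 306

Each employees row matches the departments row where dept_id = departments.id.
Then keep rows with e.salary <= 51.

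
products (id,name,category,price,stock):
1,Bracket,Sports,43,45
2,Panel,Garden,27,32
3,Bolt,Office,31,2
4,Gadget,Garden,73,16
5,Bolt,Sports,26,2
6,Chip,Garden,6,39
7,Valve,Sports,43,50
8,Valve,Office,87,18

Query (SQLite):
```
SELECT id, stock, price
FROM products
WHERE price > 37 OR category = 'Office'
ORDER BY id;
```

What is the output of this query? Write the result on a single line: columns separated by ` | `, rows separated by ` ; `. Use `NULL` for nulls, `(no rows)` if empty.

price > 37: ids {1, 4, 7, 8}
category = 'Office': ids {3, 8}
Combine with OR.

1 | 45 | 43 ; 3 | 2 | 31 ; 4 | 16 | 73 ; 7 | 50 | 43 ; 8 | 18 | 87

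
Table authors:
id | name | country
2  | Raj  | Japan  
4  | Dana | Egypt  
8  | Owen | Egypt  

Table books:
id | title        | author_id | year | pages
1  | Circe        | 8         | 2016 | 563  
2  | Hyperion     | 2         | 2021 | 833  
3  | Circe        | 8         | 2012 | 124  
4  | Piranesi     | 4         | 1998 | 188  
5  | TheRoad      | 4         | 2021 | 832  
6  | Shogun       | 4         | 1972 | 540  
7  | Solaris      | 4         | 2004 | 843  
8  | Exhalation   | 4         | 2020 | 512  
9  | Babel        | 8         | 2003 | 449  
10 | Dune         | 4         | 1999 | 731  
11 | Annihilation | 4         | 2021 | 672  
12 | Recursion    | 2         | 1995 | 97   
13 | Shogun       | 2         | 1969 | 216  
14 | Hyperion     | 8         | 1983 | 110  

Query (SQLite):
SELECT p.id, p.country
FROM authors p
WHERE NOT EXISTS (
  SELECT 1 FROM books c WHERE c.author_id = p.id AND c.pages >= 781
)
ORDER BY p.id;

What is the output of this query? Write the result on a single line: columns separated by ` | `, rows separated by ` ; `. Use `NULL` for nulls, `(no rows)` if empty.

8 | Egypt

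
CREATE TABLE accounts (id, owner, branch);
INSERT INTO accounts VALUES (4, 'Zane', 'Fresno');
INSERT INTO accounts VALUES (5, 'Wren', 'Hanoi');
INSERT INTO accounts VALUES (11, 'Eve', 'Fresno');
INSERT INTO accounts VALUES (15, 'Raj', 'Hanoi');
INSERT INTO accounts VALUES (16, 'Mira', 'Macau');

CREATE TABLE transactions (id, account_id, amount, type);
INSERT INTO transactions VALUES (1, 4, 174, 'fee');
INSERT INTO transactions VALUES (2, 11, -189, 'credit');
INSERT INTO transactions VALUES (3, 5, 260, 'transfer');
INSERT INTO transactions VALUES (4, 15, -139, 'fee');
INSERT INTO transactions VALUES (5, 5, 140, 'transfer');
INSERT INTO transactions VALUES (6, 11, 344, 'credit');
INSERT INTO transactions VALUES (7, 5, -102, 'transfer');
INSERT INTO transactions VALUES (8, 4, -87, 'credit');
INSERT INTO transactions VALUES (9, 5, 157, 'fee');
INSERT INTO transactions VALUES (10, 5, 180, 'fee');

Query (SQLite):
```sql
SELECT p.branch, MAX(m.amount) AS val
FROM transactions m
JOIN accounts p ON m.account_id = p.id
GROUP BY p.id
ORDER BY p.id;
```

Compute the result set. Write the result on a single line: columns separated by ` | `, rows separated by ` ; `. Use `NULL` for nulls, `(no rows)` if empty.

Join each transactions row to its accounts via account_id.
Group joined rows by accounts.id; compute MAX(m.amount) per group.
  4: ids {1, 8} → MAX(m.amount)=174
  5: ids {3, 5, 7, 9, 10} → MAX(m.amount)=260
  11: ids {2, 6} → MAX(m.amount)=344
  15: ids {4} → MAX(m.amount)=-139

Fresno | 174 ; Hanoi | 260 ; Fresno | 344 ; Hanoi | -139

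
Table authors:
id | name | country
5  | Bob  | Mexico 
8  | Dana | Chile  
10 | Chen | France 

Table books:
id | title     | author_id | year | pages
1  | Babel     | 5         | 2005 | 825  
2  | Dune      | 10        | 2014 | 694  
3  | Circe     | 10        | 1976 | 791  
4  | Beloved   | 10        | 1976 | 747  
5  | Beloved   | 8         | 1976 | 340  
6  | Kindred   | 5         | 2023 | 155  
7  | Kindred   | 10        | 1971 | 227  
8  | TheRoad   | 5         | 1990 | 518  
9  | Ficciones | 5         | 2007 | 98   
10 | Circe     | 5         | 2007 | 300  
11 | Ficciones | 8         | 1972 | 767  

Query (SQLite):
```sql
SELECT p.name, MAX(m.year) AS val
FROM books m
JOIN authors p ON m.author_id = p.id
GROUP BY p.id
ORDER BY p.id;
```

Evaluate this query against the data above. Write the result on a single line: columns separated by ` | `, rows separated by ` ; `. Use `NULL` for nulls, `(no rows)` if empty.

Bob | 2023 ; Dana | 1976 ; Chen | 2014

Join each books row to its authors via author_id.
Group joined rows by authors.id; compute MAX(m.year) per group.
  5: ids {1, 6, 8, 9, 10} → MAX(m.year)=2023
  8: ids {5, 11} → MAX(m.year)=1976
  10: ids {2, 3, 4, 7} → MAX(m.year)=2014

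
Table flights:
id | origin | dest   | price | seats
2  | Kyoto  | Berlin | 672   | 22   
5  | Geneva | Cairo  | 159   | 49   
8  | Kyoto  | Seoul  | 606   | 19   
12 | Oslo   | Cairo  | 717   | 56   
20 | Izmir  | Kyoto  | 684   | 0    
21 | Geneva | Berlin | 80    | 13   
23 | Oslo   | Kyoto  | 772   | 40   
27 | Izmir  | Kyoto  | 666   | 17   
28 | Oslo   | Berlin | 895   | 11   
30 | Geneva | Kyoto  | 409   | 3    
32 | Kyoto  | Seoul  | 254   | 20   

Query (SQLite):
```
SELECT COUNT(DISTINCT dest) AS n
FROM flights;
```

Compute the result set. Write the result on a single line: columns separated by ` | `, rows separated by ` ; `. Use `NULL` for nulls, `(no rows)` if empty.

Count distinct non-NULL dest values.

4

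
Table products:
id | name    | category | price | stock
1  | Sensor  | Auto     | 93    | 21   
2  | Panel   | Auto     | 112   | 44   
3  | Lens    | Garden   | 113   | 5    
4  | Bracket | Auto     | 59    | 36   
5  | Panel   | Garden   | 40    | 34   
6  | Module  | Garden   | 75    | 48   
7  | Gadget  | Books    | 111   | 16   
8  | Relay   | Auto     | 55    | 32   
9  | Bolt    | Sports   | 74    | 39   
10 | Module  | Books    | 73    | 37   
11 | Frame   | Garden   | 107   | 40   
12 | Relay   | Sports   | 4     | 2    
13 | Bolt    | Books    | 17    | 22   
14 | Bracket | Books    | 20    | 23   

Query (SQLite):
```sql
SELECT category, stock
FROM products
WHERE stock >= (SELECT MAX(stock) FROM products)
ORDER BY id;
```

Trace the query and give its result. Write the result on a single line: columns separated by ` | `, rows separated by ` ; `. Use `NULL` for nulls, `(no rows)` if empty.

Scalar subquery: MAX(stock) over all products rows = 48.
Keep rows where stock >= that value.

Garden | 48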